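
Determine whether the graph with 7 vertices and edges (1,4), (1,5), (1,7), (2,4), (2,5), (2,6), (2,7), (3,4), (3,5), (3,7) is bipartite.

Step 1: Attempt 2-coloring using BFS:
  Start at vertex 1, assign color 0
  Color vertex 4 with color 1 (neighbor of 1)
  Color vertex 5 with color 1 (neighbor of 1)
  Color vertex 7 with color 1 (neighbor of 1)
  Color vertex 2 with color 0 (neighbor of 4)
  Color vertex 3 with color 0 (neighbor of 4)
  Color vertex 6 with color 1 (neighbor of 2)

Step 2: 2-coloring succeeded. No conflicts found.
  Set A (color 0): {1, 2, 3}
  Set B (color 1): {4, 5, 6, 7}

The graph is bipartite with partition {1, 2, 3}, {4, 5, 6, 7}.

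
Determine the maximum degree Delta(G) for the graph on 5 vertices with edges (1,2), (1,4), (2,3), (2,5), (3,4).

Step 1: Count edges incident to each vertex:
  deg(1) = 2 (neighbors: 2, 4)
  deg(2) = 3 (neighbors: 1, 3, 5)
  deg(3) = 2 (neighbors: 2, 4)
  deg(4) = 2 (neighbors: 1, 3)
  deg(5) = 1 (neighbors: 2)

Step 2: Find maximum:
  max(2, 3, 2, 2, 1) = 3 (vertex 2)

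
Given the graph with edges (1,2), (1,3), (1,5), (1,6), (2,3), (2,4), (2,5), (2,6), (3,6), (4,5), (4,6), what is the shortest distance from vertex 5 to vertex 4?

Step 1: Build adjacency list:
  1: 2, 3, 5, 6
  2: 1, 3, 4, 5, 6
  3: 1, 2, 6
  4: 2, 5, 6
  5: 1, 2, 4
  6: 1, 2, 3, 4

Step 2: BFS from vertex 5 to find shortest path to 4:
  vertex 1 reached at distance 1
  vertex 2 reached at distance 1
  vertex 4 reached at distance 1

Step 3: Shortest path: 5 -> 4
Path length: 1 edge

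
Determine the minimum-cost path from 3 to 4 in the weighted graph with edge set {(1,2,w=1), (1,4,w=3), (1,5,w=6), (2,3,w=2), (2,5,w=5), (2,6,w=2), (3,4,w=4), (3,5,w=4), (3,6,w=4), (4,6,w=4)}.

Step 1: Build adjacency list with weights:
  1: 2(w=1), 4(w=3), 5(w=6)
  2: 1(w=1), 3(w=2), 5(w=5), 6(w=2)
  3: 2(w=2), 4(w=4), 5(w=4), 6(w=4)
  4: 1(w=3), 3(w=4), 6(w=4)
  5: 1(w=6), 2(w=5), 3(w=4)
  6: 2(w=2), 3(w=4), 4(w=4)

Step 2: Apply Dijkstra's algorithm from vertex 3:
  Visit vertex 3 (distance=0)
    Update dist[2] = 2
    Update dist[4] = 4
    Update dist[5] = 4
    Update dist[6] = 4
  Visit vertex 2 (distance=2)
    Update dist[1] = 3
  Visit vertex 1 (distance=3)
  Visit vertex 4 (distance=4)

Step 3: Shortest path: 3 -> 4
Total weight: 4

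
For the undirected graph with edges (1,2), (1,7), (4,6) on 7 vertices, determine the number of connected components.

Step 1: Build adjacency list from edges:
  1: 2, 7
  2: 1
  3: (none)
  4: 6
  5: (none)
  6: 4
  7: 1

Step 2: Run BFS/DFS from vertex 1:
  Visited: {1, 2, 7}
  Reached 3 of 7 vertices

Step 3: Only 3 of 7 vertices reached. Graph is disconnected.
Connected components: {1, 2, 7}, {3}, {4, 6}, {5}
Number of connected components: 4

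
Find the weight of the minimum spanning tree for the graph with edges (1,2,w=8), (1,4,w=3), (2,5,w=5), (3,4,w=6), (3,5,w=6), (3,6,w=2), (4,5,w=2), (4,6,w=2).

Apply Kruskal's algorithm (sort edges by weight, add if no cycle):

Sorted edges by weight:
  (3,6) w=2
  (4,5) w=2
  (4,6) w=2
  (1,4) w=3
  (2,5) w=5
  (3,4) w=6
  (3,5) w=6
  (1,2) w=8

Add edge (3,6) w=2 -- no cycle. Running total: 2
Add edge (4,5) w=2 -- no cycle. Running total: 4
Add edge (4,6) w=2 -- no cycle. Running total: 6
Add edge (1,4) w=3 -- no cycle. Running total: 9
Add edge (2,5) w=5 -- no cycle. Running total: 14

MST edges: (3,6,w=2), (4,5,w=2), (4,6,w=2), (1,4,w=3), (2,5,w=5)
Total MST weight: 2 + 2 + 2 + 3 + 5 = 14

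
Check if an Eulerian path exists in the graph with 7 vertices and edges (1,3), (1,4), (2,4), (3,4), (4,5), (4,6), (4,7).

Step 1: Find the degree of each vertex:
  deg(1) = 2
  deg(2) = 1
  deg(3) = 2
  deg(4) = 6
  deg(5) = 1
  deg(6) = 1
  deg(7) = 1

Step 2: Count vertices with odd degree:
  Odd-degree vertices: 2, 5, 6, 7 (4 total)

Step 3: Apply Euler's theorem:
  - Eulerian circuit exists iff graph is connected and all vertices have even degree
  - Eulerian path exists iff graph is connected and has 0 or 2 odd-degree vertices

Graph has 4 odd-degree vertices (need 0 or 2).
Neither Eulerian path nor Eulerian circuit exists.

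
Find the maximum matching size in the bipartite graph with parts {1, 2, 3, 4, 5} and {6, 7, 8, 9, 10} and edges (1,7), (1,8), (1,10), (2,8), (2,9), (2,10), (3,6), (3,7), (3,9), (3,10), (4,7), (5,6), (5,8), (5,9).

Step 1: List the neighbors of each left vertex:
  1: 7, 8, 10
  2: 8, 9, 10
  3: 6, 7, 9, 10
  4: 7
  5: 6, 8, 9

Step 2: Greedily match left vertices, then look for augmenting paths:
  Match 1 -- 10
  Match 2 -- 8
  Match 3 -- 6
  Match 4 -- 7
  Match 5 -- 9
  No augmenting path remains.

Step 3: Verify this is maximum:
  Matching size 5 = min(|L|, |R|) = min(5, 5), which is an upper bound, so this matching is maximum.

Maximum matching: {(1,10), (2,8), (3,6), (4,7), (5,9)}
Size: 5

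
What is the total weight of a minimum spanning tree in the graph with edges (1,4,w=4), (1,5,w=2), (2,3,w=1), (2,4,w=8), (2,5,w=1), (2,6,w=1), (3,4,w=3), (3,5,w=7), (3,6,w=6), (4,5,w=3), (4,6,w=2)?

Apply Kruskal's algorithm (sort edges by weight, add if no cycle):

Sorted edges by weight:
  (2,6) w=1
  (2,3) w=1
  (2,5) w=1
  (1,5) w=2
  (4,6) w=2
  (3,4) w=3
  (4,5) w=3
  (1,4) w=4
  (3,6) w=6
  (3,5) w=7
  (2,4) w=8

Add edge (2,6) w=1 -- no cycle. Running total: 1
Add edge (2,3) w=1 -- no cycle. Running total: 2
Add edge (2,5) w=1 -- no cycle. Running total: 3
Add edge (1,5) w=2 -- no cycle. Running total: 5
Add edge (4,6) w=2 -- no cycle. Running total: 7

MST edges: (2,6,w=1), (2,3,w=1), (2,5,w=1), (1,5,w=2), (4,6,w=2)
Total MST weight: 1 + 1 + 1 + 2 + 2 = 7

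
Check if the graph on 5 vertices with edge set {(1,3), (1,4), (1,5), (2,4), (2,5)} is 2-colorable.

Step 1: Attempt 2-coloring using BFS:
  Start at vertex 1, assign color 0
  Color vertex 3 with color 1 (neighbor of 1)
  Color vertex 4 with color 1 (neighbor of 1)
  Color vertex 5 with color 1 (neighbor of 1)
  Color vertex 2 with color 0 (neighbor of 4)

Step 2: 2-coloring succeeded. No conflicts found.
  Set A (color 0): {1, 2}
  Set B (color 1): {3, 4, 5}

The graph is bipartite with partition {1, 2}, {3, 4, 5}.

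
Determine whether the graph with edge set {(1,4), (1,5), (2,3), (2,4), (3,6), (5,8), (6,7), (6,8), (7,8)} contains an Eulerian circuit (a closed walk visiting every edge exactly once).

Step 1: Find the degree of each vertex:
  deg(1) = 2
  deg(2) = 2
  deg(3) = 2
  deg(4) = 2
  deg(5) = 2
  deg(6) = 3
  deg(7) = 2
  deg(8) = 3

Step 2: Count vertices with odd degree:
  Odd-degree vertices: 6, 8 (2 total)

Step 3: Apply Euler's theorem:
  - Eulerian circuit exists iff graph is connected and all vertices have even degree
  - Eulerian path exists iff graph is connected and has 0 or 2 odd-degree vertices

Graph is connected with exactly 2 odd-degree vertices (6, 8).
Eulerian path exists (starting and ending at the odd-degree vertices), but no Eulerian circuit.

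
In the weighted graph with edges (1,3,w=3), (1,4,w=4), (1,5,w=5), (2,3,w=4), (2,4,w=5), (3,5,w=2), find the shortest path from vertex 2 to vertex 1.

Step 1: Build adjacency list with weights:
  1: 3(w=3), 4(w=4), 5(w=5)
  2: 3(w=4), 4(w=5)
  3: 1(w=3), 2(w=4), 5(w=2)
  4: 1(w=4), 2(w=5)
  5: 1(w=5), 3(w=2)

Step 2: Apply Dijkstra's algorithm from vertex 2:
  Visit vertex 2 (distance=0)
    Update dist[3] = 4
    Update dist[4] = 5
  Visit vertex 3 (distance=4)
    Update dist[1] = 7
    Update dist[5] = 6
  Visit vertex 4 (distance=5)
  Visit vertex 5 (distance=6)
  Visit vertex 1 (distance=7)

Step 3: Shortest path: 2 -> 3 -> 1
Total weight: 4 + 3 = 7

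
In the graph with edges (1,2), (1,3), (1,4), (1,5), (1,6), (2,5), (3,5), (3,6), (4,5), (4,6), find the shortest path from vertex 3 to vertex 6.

Step 1: Build adjacency list:
  1: 2, 3, 4, 5, 6
  2: 1, 5
  3: 1, 5, 6
  4: 1, 5, 6
  5: 1, 2, 3, 4
  6: 1, 3, 4

Step 2: BFS from vertex 3 to find shortest path to 6:
  vertex 1 reached at distance 1
  vertex 5 reached at distance 1
  vertex 6 reached at distance 1

Step 3: Shortest path: 3 -> 6
Path length: 1 edge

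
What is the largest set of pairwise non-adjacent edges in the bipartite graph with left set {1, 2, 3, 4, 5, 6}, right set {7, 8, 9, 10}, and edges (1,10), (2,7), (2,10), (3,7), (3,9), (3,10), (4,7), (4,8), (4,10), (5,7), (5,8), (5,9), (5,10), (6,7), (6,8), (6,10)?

Step 1: List the neighbors of each left vertex:
  1: 10
  2: 7, 10
  3: 7, 9, 10
  4: 7, 8, 10
  5: 7, 8, 9, 10
  6: 7, 8, 10

Step 2: Greedily match left vertices, then look for augmenting paths:
  Match 1 -- 10
  Match 2 -- 7
  Match 3 -- 9
  Match 4 -- 8
  No augmenting path remains.

Step 3: Verify this is maximum:
  Matching size 4 = min(|L|, |R|) = min(6, 4), which is an upper bound, so this matching is maximum.

Maximum matching: {(1,10), (2,7), (3,9), (4,8)}
Size: 4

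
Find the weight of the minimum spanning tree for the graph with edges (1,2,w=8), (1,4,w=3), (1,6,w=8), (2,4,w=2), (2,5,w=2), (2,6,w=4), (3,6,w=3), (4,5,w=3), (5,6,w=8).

Apply Kruskal's algorithm (sort edges by weight, add if no cycle):

Sorted edges by weight:
  (2,4) w=2
  (2,5) w=2
  (1,4) w=3
  (3,6) w=3
  (4,5) w=3
  (2,6) w=4
  (1,2) w=8
  (1,6) w=8
  (5,6) w=8

Add edge (2,4) w=2 -- no cycle. Running total: 2
Add edge (2,5) w=2 -- no cycle. Running total: 4
Add edge (1,4) w=3 -- no cycle. Running total: 7
Add edge (3,6) w=3 -- no cycle. Running total: 10
Skip edge (4,5) w=3 -- would create cycle
Add edge (2,6) w=4 -- no cycle. Running total: 14

MST edges: (2,4,w=2), (2,5,w=2), (1,4,w=3), (3,6,w=3), (2,6,w=4)
Total MST weight: 2 + 2 + 3 + 3 + 4 = 14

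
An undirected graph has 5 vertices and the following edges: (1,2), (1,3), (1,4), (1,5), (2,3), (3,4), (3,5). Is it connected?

Step 1: Build adjacency list from edges:
  1: 2, 3, 4, 5
  2: 1, 3
  3: 1, 2, 4, 5
  4: 1, 3
  5: 1, 3

Step 2: Run BFS/DFS from vertex 1:
  Visited: {1, 2, 3, 4, 5}
  Reached 5 of 5 vertices

Step 3: All 5 vertices reached from vertex 1, so the graph is connected.
Answer: Yes, the graph is connected.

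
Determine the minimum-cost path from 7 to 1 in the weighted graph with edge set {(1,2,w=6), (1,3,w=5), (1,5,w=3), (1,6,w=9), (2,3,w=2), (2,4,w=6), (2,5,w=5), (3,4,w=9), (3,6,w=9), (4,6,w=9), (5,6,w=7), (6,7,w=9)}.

Step 1: Build adjacency list with weights:
  1: 2(w=6), 3(w=5), 5(w=3), 6(w=9)
  2: 1(w=6), 3(w=2), 4(w=6), 5(w=5)
  3: 1(w=5), 2(w=2), 4(w=9), 6(w=9)
  4: 2(w=6), 3(w=9), 6(w=9)
  5: 1(w=3), 2(w=5), 6(w=7)
  6: 1(w=9), 3(w=9), 4(w=9), 5(w=7), 7(w=9)
  7: 6(w=9)

Step 2: Apply Dijkstra's algorithm from vertex 7:
  Visit vertex 7 (distance=0)
    Update dist[6] = 9
  Visit vertex 6 (distance=9)
    Update dist[1] = 18
    Update dist[3] = 18
    Update dist[4] = 18
    Update dist[5] = 16
  Visit vertex 5 (distance=16)
    Update dist[2] = 21
  Visit vertex 1 (distance=18)

Step 3: Shortest path: 7 -> 6 -> 1
Total weight: 9 + 9 = 18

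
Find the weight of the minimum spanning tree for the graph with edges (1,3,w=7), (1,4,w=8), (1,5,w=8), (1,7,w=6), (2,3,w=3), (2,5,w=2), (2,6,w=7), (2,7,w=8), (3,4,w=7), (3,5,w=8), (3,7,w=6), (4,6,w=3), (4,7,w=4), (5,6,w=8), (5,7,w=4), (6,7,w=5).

Apply Kruskal's algorithm (sort edges by weight, add if no cycle):

Sorted edges by weight:
  (2,5) w=2
  (2,3) w=3
  (4,6) w=3
  (4,7) w=4
  (5,7) w=4
  (6,7) w=5
  (1,7) w=6
  (3,7) w=6
  (1,3) w=7
  (2,6) w=7
  (3,4) w=7
  (1,5) w=8
  (1,4) w=8
  (2,7) w=8
  (3,5) w=8
  (5,6) w=8

Add edge (2,5) w=2 -- no cycle. Running total: 2
Add edge (2,3) w=3 -- no cycle. Running total: 5
Add edge (4,6) w=3 -- no cycle. Running total: 8
Add edge (4,7) w=4 -- no cycle. Running total: 12
Add edge (5,7) w=4 -- no cycle. Running total: 16
Skip edge (6,7) w=5 -- would create cycle
Add edge (1,7) w=6 -- no cycle. Running total: 22

MST edges: (2,5,w=2), (2,3,w=3), (4,6,w=3), (4,7,w=4), (5,7,w=4), (1,7,w=6)
Total MST weight: 2 + 3 + 3 + 4 + 4 + 6 = 22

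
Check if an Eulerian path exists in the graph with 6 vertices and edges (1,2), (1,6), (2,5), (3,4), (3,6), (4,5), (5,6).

Step 1: Find the degree of each vertex:
  deg(1) = 2
  deg(2) = 2
  deg(3) = 2
  deg(4) = 2
  deg(5) = 3
  deg(6) = 3

Step 2: Count vertices with odd degree:
  Odd-degree vertices: 5, 6 (2 total)

Step 3: Apply Euler's theorem:
  - Eulerian circuit exists iff graph is connected and all vertices have even degree
  - Eulerian path exists iff graph is connected and has 0 or 2 odd-degree vertices

Graph is connected with exactly 2 odd-degree vertices (5, 6).
Eulerian path exists (starting and ending at the odd-degree vertices), but no Eulerian circuit.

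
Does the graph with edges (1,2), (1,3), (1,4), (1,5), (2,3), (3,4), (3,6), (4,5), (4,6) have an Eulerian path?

Step 1: Find the degree of each vertex:
  deg(1) = 4
  deg(2) = 2
  deg(3) = 4
  deg(4) = 4
  deg(5) = 2
  deg(6) = 2

Step 2: Count vertices with odd degree:
  All vertices have even degree (0 odd-degree vertices)

Step 3: Apply Euler's theorem:
  - Eulerian circuit exists iff graph is connected and all vertices have even degree
  - Eulerian path exists iff graph is connected and has 0 or 2 odd-degree vertices

Graph is connected with 0 odd-degree vertices.
Both Eulerian circuit and Eulerian path exist.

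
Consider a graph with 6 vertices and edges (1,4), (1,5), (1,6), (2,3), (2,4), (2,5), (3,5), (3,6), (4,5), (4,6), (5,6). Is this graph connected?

Step 1: Build adjacency list from edges:
  1: 4, 5, 6
  2: 3, 4, 5
  3: 2, 5, 6
  4: 1, 2, 5, 6
  5: 1, 2, 3, 4, 6
  6: 1, 3, 4, 5

Step 2: Run BFS/DFS from vertex 1:
  Visited: {1, 4, 5, 6, 2, 3}
  Reached 6 of 6 vertices

Step 3: All 6 vertices reached from vertex 1, so the graph is connected.
Answer: Yes, the graph is connected.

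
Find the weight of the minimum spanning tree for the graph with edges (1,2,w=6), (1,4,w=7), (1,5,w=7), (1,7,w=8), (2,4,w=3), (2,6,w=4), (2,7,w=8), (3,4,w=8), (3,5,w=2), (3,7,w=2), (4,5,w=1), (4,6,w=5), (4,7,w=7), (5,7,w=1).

Apply Kruskal's algorithm (sort edges by weight, add if no cycle):

Sorted edges by weight:
  (4,5) w=1
  (5,7) w=1
  (3,5) w=2
  (3,7) w=2
  (2,4) w=3
  (2,6) w=4
  (4,6) w=5
  (1,2) w=6
  (1,5) w=7
  (1,4) w=7
  (4,7) w=7
  (1,7) w=8
  (2,7) w=8
  (3,4) w=8

Add edge (4,5) w=1 -- no cycle. Running total: 1
Add edge (5,7) w=1 -- no cycle. Running total: 2
Add edge (3,5) w=2 -- no cycle. Running total: 4
Skip edge (3,7) w=2 -- would create cycle
Add edge (2,4) w=3 -- no cycle. Running total: 7
Add edge (2,6) w=4 -- no cycle. Running total: 11
Skip edge (4,6) w=5 -- would create cycle
Add edge (1,2) w=6 -- no cycle. Running total: 17

MST edges: (4,5,w=1), (5,7,w=1), (3,5,w=2), (2,4,w=3), (2,6,w=4), (1,2,w=6)
Total MST weight: 1 + 1 + 2 + 3 + 4 + 6 = 17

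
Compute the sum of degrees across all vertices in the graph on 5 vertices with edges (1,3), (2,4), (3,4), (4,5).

Step 1: Count edges incident to each vertex:
  deg(1) = 1 (neighbors: 3)
  deg(2) = 1 (neighbors: 4)
  deg(3) = 2 (neighbors: 1, 4)
  deg(4) = 3 (neighbors: 2, 3, 5)
  deg(5) = 1 (neighbors: 4)

Step 2: Sum all degrees:
  1 + 1 + 2 + 3 + 1 = 8

Verification: sum of degrees = 2 * |E| = 2 * 4 = 8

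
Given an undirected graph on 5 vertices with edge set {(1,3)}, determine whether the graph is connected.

Step 1: Build adjacency list from edges:
  1: 3
  2: (none)
  3: 1
  4: (none)
  5: (none)

Step 2: Run BFS/DFS from vertex 1:
  Visited: {1, 3}
  Reached 2 of 5 vertices

Step 3: Only 2 of 5 vertices reached. Graph is disconnected.
Connected components: {1, 3}, {2}, {4}, {5}
Answer: No, the graph is not connected (4 components).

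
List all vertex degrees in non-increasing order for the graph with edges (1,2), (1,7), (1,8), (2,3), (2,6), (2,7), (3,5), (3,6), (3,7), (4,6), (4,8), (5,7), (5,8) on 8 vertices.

Step 1: Count edges incident to each vertex:
  deg(1) = 3 (neighbors: 2, 7, 8)
  deg(2) = 4 (neighbors: 1, 3, 6, 7)
  deg(3) = 4 (neighbors: 2, 5, 6, 7)
  deg(4) = 2 (neighbors: 6, 8)
  deg(5) = 3 (neighbors: 3, 7, 8)
  deg(6) = 3 (neighbors: 2, 3, 4)
  deg(7) = 4 (neighbors: 1, 2, 3, 5)
  deg(8) = 3 (neighbors: 1, 4, 5)

Step 2: Sort degrees in non-increasing order:
  Degrees: [3, 4, 4, 2, 3, 3, 4, 3] -> sorted: [4, 4, 4, 3, 3, 3, 3, 2]

Degree sequence: [4, 4, 4, 3, 3, 3, 3, 2]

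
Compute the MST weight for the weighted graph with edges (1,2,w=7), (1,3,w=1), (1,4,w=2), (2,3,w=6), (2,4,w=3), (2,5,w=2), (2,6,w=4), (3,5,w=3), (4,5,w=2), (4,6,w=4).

Apply Kruskal's algorithm (sort edges by weight, add if no cycle):

Sorted edges by weight:
  (1,3) w=1
  (1,4) w=2
  (2,5) w=2
  (4,5) w=2
  (2,4) w=3
  (3,5) w=3
  (2,6) w=4
  (4,6) w=4
  (2,3) w=6
  (1,2) w=7

Add edge (1,3) w=1 -- no cycle. Running total: 1
Add edge (1,4) w=2 -- no cycle. Running total: 3
Add edge (2,5) w=2 -- no cycle. Running total: 5
Add edge (4,5) w=2 -- no cycle. Running total: 7
Skip edge (2,4) w=3 -- would create cycle
Skip edge (3,5) w=3 -- would create cycle
Add edge (2,6) w=4 -- no cycle. Running total: 11

MST edges: (1,3,w=1), (1,4,w=2), (2,5,w=2), (4,5,w=2), (2,6,w=4)
Total MST weight: 1 + 2 + 2 + 2 + 4 = 11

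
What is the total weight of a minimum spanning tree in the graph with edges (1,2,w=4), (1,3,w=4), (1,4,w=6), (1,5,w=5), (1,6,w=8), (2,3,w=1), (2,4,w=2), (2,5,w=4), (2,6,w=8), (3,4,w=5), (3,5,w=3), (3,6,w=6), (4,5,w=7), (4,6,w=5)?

Apply Kruskal's algorithm (sort edges by weight, add if no cycle):

Sorted edges by weight:
  (2,3) w=1
  (2,4) w=2
  (3,5) w=3
  (1,3) w=4
  (1,2) w=4
  (2,5) w=4
  (1,5) w=5
  (3,4) w=5
  (4,6) w=5
  (1,4) w=6
  (3,6) w=6
  (4,5) w=7
  (1,6) w=8
  (2,6) w=8

Add edge (2,3) w=1 -- no cycle. Running total: 1
Add edge (2,4) w=2 -- no cycle. Running total: 3
Add edge (3,5) w=3 -- no cycle. Running total: 6
Add edge (1,3) w=4 -- no cycle. Running total: 10
Skip edge (1,2) w=4 -- would create cycle
Skip edge (2,5) w=4 -- would create cycle
Skip edge (1,5) w=5 -- would create cycle
Skip edge (3,4) w=5 -- would create cycle
Add edge (4,6) w=5 -- no cycle. Running total: 15

MST edges: (2,3,w=1), (2,4,w=2), (3,5,w=3), (1,3,w=4), (4,6,w=5)
Total MST weight: 1 + 2 + 3 + 4 + 5 = 15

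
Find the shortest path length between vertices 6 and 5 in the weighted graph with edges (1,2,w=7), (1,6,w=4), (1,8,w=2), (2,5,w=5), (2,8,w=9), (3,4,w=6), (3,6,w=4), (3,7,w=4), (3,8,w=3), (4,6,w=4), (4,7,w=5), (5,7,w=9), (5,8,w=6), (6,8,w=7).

Step 1: Build adjacency list with weights:
  1: 2(w=7), 6(w=4), 8(w=2)
  2: 1(w=7), 5(w=5), 8(w=9)
  3: 4(w=6), 6(w=4), 7(w=4), 8(w=3)
  4: 3(w=6), 6(w=4), 7(w=5)
  5: 2(w=5), 7(w=9), 8(w=6)
  6: 1(w=4), 3(w=4), 4(w=4), 8(w=7)
  7: 3(w=4), 4(w=5), 5(w=9)
  8: 1(w=2), 2(w=9), 3(w=3), 5(w=6), 6(w=7)

Step 2: Apply Dijkstra's algorithm from vertex 6:
  Visit vertex 6 (distance=0)
    Update dist[1] = 4
    Update dist[3] = 4
    Update dist[4] = 4
    Update dist[8] = 7
  Visit vertex 1 (distance=4)
    Update dist[2] = 11
    Update dist[8] = 6
  Visit vertex 3 (distance=4)
    Update dist[7] = 8
  Visit vertex 4 (distance=4)
  Visit vertex 8 (distance=6)
    Update dist[5] = 12
  Visit vertex 7 (distance=8)
  Visit vertex 2 (distance=11)
  Visit vertex 5 (distance=12)

Step 3: Shortest path: 6 -> 1 -> 8 -> 5
Total weight: 4 + 2 + 6 = 12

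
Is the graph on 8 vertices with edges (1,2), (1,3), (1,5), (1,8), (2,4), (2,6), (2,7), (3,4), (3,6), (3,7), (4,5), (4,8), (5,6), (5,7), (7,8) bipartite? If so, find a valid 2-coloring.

Step 1: Attempt 2-coloring using BFS:
  Start at vertex 1, assign color 0
  Color vertex 2 with color 1 (neighbor of 1)
  Color vertex 3 with color 1 (neighbor of 1)
  Color vertex 5 with color 1 (neighbor of 1)
  Color vertex 8 with color 1 (neighbor of 1)
  Color vertex 4 with color 0 (neighbor of 2)
  Color vertex 6 with color 0 (neighbor of 2)
  Color vertex 7 with color 0 (neighbor of 2)

Step 2: 2-coloring succeeded. No conflicts found.
  Set A (color 0): {1, 4, 6, 7}
  Set B (color 1): {2, 3, 5, 8}

The graph is bipartite with partition {1, 4, 6, 7}, {2, 3, 5, 8}.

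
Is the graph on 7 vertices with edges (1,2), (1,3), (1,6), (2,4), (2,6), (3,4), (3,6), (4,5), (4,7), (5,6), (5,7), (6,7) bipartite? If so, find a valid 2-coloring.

Step 1: Attempt 2-coloring using BFS:
  Start at vertex 1, assign color 0
  Color vertex 2 with color 1 (neighbor of 1)
  Color vertex 3 with color 1 (neighbor of 1)
  Color vertex 6 with color 1 (neighbor of 1)
  Color vertex 4 with color 0 (neighbor of 2)

Step 2: Conflict found! Vertices 2 and 6 are adjacent but have the same color.
This means the graph contains an odd cycle.

The graph is NOT bipartite.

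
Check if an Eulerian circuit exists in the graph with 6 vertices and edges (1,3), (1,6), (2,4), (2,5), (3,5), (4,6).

Step 1: Find the degree of each vertex:
  deg(1) = 2
  deg(2) = 2
  deg(3) = 2
  deg(4) = 2
  deg(5) = 2
  deg(6) = 2

Step 2: Count vertices with odd degree:
  All vertices have even degree (0 odd-degree vertices)

Step 3: Apply Euler's theorem:
  - Eulerian circuit exists iff graph is connected and all vertices have even degree
  - Eulerian path exists iff graph is connected and has 0 or 2 odd-degree vertices

Graph is connected with 0 odd-degree vertices.
Both Eulerian circuit and Eulerian path exist.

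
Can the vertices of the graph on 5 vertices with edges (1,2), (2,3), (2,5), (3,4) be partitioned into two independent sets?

Step 1: Attempt 2-coloring using BFS:
  Start at vertex 1, assign color 0
  Color vertex 2 with color 1 (neighbor of 1)
  Color vertex 3 with color 0 (neighbor of 2)
  Color vertex 5 with color 0 (neighbor of 2)
  Color vertex 4 with color 1 (neighbor of 3)

Step 2: 2-coloring succeeded. No conflicts found.
  Set A (color 0): {1, 3, 5}
  Set B (color 1): {2, 4}

The graph is bipartite with partition {1, 3, 5}, {2, 4}.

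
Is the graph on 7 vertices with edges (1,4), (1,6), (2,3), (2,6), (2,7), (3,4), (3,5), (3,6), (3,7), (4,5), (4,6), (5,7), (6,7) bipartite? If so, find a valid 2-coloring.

Step 1: Attempt 2-coloring using BFS:
  Start at vertex 1, assign color 0
  Color vertex 4 with color 1 (neighbor of 1)
  Color vertex 6 with color 1 (neighbor of 1)
  Color vertex 3 with color 0 (neighbor of 4)
  Color vertex 5 with color 0 (neighbor of 4)

Step 2: Conflict found! Vertices 4 and 6 are adjacent but have the same color.
This means the graph contains an odd cycle.

The graph is NOT bipartite.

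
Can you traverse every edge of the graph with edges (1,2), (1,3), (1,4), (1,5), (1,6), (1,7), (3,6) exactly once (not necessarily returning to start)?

Step 1: Find the degree of each vertex:
  deg(1) = 6
  deg(2) = 1
  deg(3) = 2
  deg(4) = 1
  deg(5) = 1
  deg(6) = 2
  deg(7) = 1

Step 2: Count vertices with odd degree:
  Odd-degree vertices: 2, 4, 5, 7 (4 total)

Step 3: Apply Euler's theorem:
  - Eulerian circuit exists iff graph is connected and all vertices have even degree
  - Eulerian path exists iff graph is connected and has 0 or 2 odd-degree vertices

Graph has 4 odd-degree vertices (need 0 or 2).
Neither Eulerian path nor Eulerian circuit exists.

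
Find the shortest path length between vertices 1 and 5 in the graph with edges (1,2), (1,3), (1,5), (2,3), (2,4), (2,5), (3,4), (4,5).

Step 1: Build adjacency list:
  1: 2, 3, 5
  2: 1, 3, 4, 5
  3: 1, 2, 4
  4: 2, 3, 5
  5: 1, 2, 4

Step 2: BFS from vertex 1 to find shortest path to 5:
  vertex 2 reached at distance 1
  vertex 3 reached at distance 1
  vertex 5 reached at distance 1

Step 3: Shortest path: 1 -> 5
Path length: 1 edge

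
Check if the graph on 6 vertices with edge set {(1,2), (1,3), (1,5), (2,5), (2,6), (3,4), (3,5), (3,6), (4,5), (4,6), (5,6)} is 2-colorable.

Step 1: Attempt 2-coloring using BFS:
  Start at vertex 1, assign color 0
  Color vertex 2 with color 1 (neighbor of 1)
  Color vertex 3 with color 1 (neighbor of 1)
  Color vertex 5 with color 1 (neighbor of 1)

Step 2: Conflict found! Vertices 2 and 5 are adjacent but have the same color.
This means the graph contains an odd cycle.

The graph is NOT bipartite.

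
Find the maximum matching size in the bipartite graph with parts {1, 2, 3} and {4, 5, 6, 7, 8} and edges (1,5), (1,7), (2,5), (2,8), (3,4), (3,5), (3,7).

Step 1: List the neighbors of each left vertex:
  1: 5, 7
  2: 5, 8
  3: 4, 5, 7

Step 2: Greedily match left vertices, then look for augmenting paths:
  Match 1 -- 5
  Match 2 -- 8
  Match 3 -- 4
  No augmenting path remains.

Step 3: Verify this is maximum:
  Matching size 3 = min(|L|, |R|) = min(3, 5), which is an upper bound, so this matching is maximum.

Maximum matching: {(1,5), (2,8), (3,4)}
Size: 3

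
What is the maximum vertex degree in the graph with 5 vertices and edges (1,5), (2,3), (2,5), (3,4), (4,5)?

Step 1: Count edges incident to each vertex:
  deg(1) = 1 (neighbors: 5)
  deg(2) = 2 (neighbors: 3, 5)
  deg(3) = 2 (neighbors: 2, 4)
  deg(4) = 2 (neighbors: 3, 5)
  deg(5) = 3 (neighbors: 1, 2, 4)

Step 2: Find maximum:
  max(1, 2, 2, 2, 3) = 3 (vertex 5)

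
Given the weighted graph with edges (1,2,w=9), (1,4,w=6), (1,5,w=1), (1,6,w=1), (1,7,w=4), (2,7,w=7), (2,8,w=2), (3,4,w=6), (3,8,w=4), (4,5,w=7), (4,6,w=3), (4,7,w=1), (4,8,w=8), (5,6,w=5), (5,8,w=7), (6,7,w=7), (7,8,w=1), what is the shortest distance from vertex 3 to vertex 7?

Step 1: Build adjacency list with weights:
  1: 2(w=9), 4(w=6), 5(w=1), 6(w=1), 7(w=4)
  2: 1(w=9), 7(w=7), 8(w=2)
  3: 4(w=6), 8(w=4)
  4: 1(w=6), 3(w=6), 5(w=7), 6(w=3), 7(w=1), 8(w=8)
  5: 1(w=1), 4(w=7), 6(w=5), 8(w=7)
  6: 1(w=1), 4(w=3), 5(w=5), 7(w=7)
  7: 1(w=4), 2(w=7), 4(w=1), 6(w=7), 8(w=1)
  8: 2(w=2), 3(w=4), 4(w=8), 5(w=7), 7(w=1)

Step 2: Apply Dijkstra's algorithm from vertex 3:
  Visit vertex 3 (distance=0)
    Update dist[4] = 6
    Update dist[8] = 4
  Visit vertex 8 (distance=4)
    Update dist[2] = 6
    Update dist[5] = 11
    Update dist[7] = 5
  Visit vertex 7 (distance=5)
    Update dist[1] = 9
    Update dist[6] = 12

Step 3: Shortest path: 3 -> 8 -> 7
Total weight: 4 + 1 = 5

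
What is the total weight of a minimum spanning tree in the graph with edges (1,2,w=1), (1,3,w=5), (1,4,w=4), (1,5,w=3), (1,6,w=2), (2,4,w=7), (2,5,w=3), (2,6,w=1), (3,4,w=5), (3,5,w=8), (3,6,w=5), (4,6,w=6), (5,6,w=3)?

Apply Kruskal's algorithm (sort edges by weight, add if no cycle):

Sorted edges by weight:
  (1,2) w=1
  (2,6) w=1
  (1,6) w=2
  (1,5) w=3
  (2,5) w=3
  (5,6) w=3
  (1,4) w=4
  (1,3) w=5
  (3,4) w=5
  (3,6) w=5
  (4,6) w=6
  (2,4) w=7
  (3,5) w=8

Add edge (1,2) w=1 -- no cycle. Running total: 1
Add edge (2,6) w=1 -- no cycle. Running total: 2
Skip edge (1,6) w=2 -- would create cycle
Add edge (1,5) w=3 -- no cycle. Running total: 5
Skip edge (2,5) w=3 -- would create cycle
Skip edge (5,6) w=3 -- would create cycle
Add edge (1,4) w=4 -- no cycle. Running total: 9
Add edge (1,3) w=5 -- no cycle. Running total: 14

MST edges: (1,2,w=1), (2,6,w=1), (1,5,w=3), (1,4,w=4), (1,3,w=5)
Total MST weight: 1 + 1 + 3 + 4 + 5 = 14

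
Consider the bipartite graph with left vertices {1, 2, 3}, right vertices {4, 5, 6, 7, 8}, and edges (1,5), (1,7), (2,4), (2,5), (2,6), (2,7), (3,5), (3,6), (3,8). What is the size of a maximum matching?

Step 1: List the neighbors of each left vertex:
  1: 5, 7
  2: 4, 5, 6, 7
  3: 5, 6, 8

Step 2: Greedily match left vertices, then look for augmenting paths:
  Match 1 -- 5
  Match 2 -- 4
  Match 3 -- 6
  No augmenting path remains.

Step 3: Verify this is maximum:
  Matching size 3 = min(|L|, |R|) = min(3, 5), which is an upper bound, so this matching is maximum.

Maximum matching: {(1,5), (2,4), (3,6)}
Size: 3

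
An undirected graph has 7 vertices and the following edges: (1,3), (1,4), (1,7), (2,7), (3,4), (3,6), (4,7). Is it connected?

Step 1: Build adjacency list from edges:
  1: 3, 4, 7
  2: 7
  3: 1, 4, 6
  4: 1, 3, 7
  5: (none)
  6: 3
  7: 1, 2, 4

Step 2: Run BFS/DFS from vertex 1:
  Visited: {1, 3, 4, 7, 6, 2}
  Reached 6 of 7 vertices

Step 3: Only 6 of 7 vertices reached. Graph is disconnected.
Connected components: {1, 2, 3, 4, 6, 7}, {5}
Answer: No, the graph is not connected (2 components).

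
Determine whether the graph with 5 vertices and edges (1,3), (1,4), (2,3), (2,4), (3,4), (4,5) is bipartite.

Step 1: Attempt 2-coloring using BFS:
  Start at vertex 1, assign color 0
  Color vertex 3 with color 1 (neighbor of 1)
  Color vertex 4 with color 1 (neighbor of 1)
  Color vertex 2 with color 0 (neighbor of 3)

Step 2: Conflict found! Vertices 3 and 4 are adjacent but have the same color.
This means the graph contains an odd cycle.

The graph is NOT bipartite.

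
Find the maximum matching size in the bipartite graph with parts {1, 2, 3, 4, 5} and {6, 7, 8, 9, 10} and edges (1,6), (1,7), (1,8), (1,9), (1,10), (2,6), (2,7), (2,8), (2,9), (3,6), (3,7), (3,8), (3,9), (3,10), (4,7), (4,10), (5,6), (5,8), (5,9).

Step 1: List the neighbors of each left vertex:
  1: 6, 7, 8, 9, 10
  2: 6, 7, 8, 9
  3: 6, 7, 8, 9, 10
  4: 7, 10
  5: 6, 8, 9

Step 2: Greedily match left vertices, then look for augmenting paths:
  Match 1 -- 6
  Match 2 -- 7
  Match 3 -- 8
  Match 4 -- 10
  Match 5 -- 9
  No augmenting path remains.

Step 3: Verify this is maximum:
  Matching size 5 = min(|L|, |R|) = min(5, 5), which is an upper bound, so this matching is maximum.

Maximum matching: {(1,6), (2,7), (3,8), (4,10), (5,9)}
Size: 5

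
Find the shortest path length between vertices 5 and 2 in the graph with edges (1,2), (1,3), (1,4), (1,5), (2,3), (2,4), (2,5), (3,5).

Step 1: Build adjacency list:
  1: 2, 3, 4, 5
  2: 1, 3, 4, 5
  3: 1, 2, 5
  4: 1, 2
  5: 1, 2, 3

Step 2: BFS from vertex 5 to find shortest path to 2:
  vertex 1 reached at distance 1
  vertex 2 reached at distance 1

Step 3: Shortest path: 5 -> 2
Path length: 1 edge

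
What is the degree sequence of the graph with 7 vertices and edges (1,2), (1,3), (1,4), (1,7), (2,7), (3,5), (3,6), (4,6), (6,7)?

Step 1: Count edges incident to each vertex:
  deg(1) = 4 (neighbors: 2, 3, 4, 7)
  deg(2) = 2 (neighbors: 1, 7)
  deg(3) = 3 (neighbors: 1, 5, 6)
  deg(4) = 2 (neighbors: 1, 6)
  deg(5) = 1 (neighbors: 3)
  deg(6) = 3 (neighbors: 3, 4, 7)
  deg(7) = 3 (neighbors: 1, 2, 6)

Step 2: Sort degrees in non-increasing order:
  Degrees: [4, 2, 3, 2, 1, 3, 3] -> sorted: [4, 3, 3, 3, 2, 2, 1]

Degree sequence: [4, 3, 3, 3, 2, 2, 1]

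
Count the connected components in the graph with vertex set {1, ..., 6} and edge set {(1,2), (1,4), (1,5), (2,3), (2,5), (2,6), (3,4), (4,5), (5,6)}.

Step 1: Build adjacency list from edges:
  1: 2, 4, 5
  2: 1, 3, 5, 6
  3: 2, 4
  4: 1, 3, 5
  5: 1, 2, 4, 6
  6: 2, 5

Step 2: Run BFS/DFS from vertex 1:
  Visited: {1, 2, 4, 5, 3, 6}
  Reached 6 of 6 vertices

Step 3: All 6 vertices reached from vertex 1, so the graph is connected.
Number of connected components: 1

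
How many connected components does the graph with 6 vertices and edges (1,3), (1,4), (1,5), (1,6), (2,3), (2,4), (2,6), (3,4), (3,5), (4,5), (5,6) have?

Step 1: Build adjacency list from edges:
  1: 3, 4, 5, 6
  2: 3, 4, 6
  3: 1, 2, 4, 5
  4: 1, 2, 3, 5
  5: 1, 3, 4, 6
  6: 1, 2, 5

Step 2: Run BFS/DFS from vertex 1:
  Visited: {1, 3, 4, 5, 6, 2}
  Reached 6 of 6 vertices

Step 3: All 6 vertices reached from vertex 1, so the graph is connected.
Number of connected components: 1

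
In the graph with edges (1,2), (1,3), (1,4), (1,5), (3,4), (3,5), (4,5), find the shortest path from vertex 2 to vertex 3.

Step 1: Build adjacency list:
  1: 2, 3, 4, 5
  2: 1
  3: 1, 4, 5
  4: 1, 3, 5
  5: 1, 3, 4

Step 2: BFS from vertex 2 to find shortest path to 3:
  vertex 1 reached at distance 1
  vertex 3 reached at distance 2

Step 3: Shortest path: 2 -> 1 -> 3
Path length: 2 edges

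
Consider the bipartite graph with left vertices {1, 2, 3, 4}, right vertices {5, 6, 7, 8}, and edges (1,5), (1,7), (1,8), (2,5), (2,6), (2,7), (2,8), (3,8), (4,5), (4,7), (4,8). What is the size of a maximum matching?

Step 1: List the neighbors of each left vertex:
  1: 5, 7, 8
  2: 5, 6, 7, 8
  3: 8
  4: 5, 7, 8

Step 2: Greedily match left vertices, then look for augmenting paths:
  Match 1 -- 5
  Match 2 -- 6
  Match 3 -- 8
  Match 4 -- 7
  No augmenting path remains.

Step 3: Verify this is maximum:
  Matching size 4 = min(|L|, |R|) = min(4, 4), which is an upper bound, so this matching is maximum.

Maximum matching: {(1,5), (2,6), (3,8), (4,7)}
Size: 4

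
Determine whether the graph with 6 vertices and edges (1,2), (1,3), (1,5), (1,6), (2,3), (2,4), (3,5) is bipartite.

Step 1: Attempt 2-coloring using BFS:
  Start at vertex 1, assign color 0
  Color vertex 2 with color 1 (neighbor of 1)
  Color vertex 3 with color 1 (neighbor of 1)
  Color vertex 5 with color 1 (neighbor of 1)
  Color vertex 6 with color 1 (neighbor of 1)

Step 2: Conflict found! Vertices 2 and 3 are adjacent but have the same color.
This means the graph contains an odd cycle.

The graph is NOT bipartite.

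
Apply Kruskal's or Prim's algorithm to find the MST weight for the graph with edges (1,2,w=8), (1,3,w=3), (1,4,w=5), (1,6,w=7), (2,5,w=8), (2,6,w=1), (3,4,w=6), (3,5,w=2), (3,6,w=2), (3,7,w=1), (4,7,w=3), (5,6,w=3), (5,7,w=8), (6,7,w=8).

Apply Kruskal's algorithm (sort edges by weight, add if no cycle):

Sorted edges by weight:
  (2,6) w=1
  (3,7) w=1
  (3,5) w=2
  (3,6) w=2
  (1,3) w=3
  (4,7) w=3
  (5,6) w=3
  (1,4) w=5
  (3,4) w=6
  (1,6) w=7
  (1,2) w=8
  (2,5) w=8
  (5,7) w=8
  (6,7) w=8

Add edge (2,6) w=1 -- no cycle. Running total: 1
Add edge (3,7) w=1 -- no cycle. Running total: 2
Add edge (3,5) w=2 -- no cycle. Running total: 4
Add edge (3,6) w=2 -- no cycle. Running total: 6
Add edge (1,3) w=3 -- no cycle. Running total: 9
Add edge (4,7) w=3 -- no cycle. Running total: 12

MST edges: (2,6,w=1), (3,7,w=1), (3,5,w=2), (3,6,w=2), (1,3,w=3), (4,7,w=3)
Total MST weight: 1 + 1 + 2 + 2 + 3 + 3 = 12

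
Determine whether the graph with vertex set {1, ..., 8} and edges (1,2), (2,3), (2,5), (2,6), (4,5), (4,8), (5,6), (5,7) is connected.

Step 1: Build adjacency list from edges:
  1: 2
  2: 1, 3, 5, 6
  3: 2
  4: 5, 8
  5: 2, 4, 6, 7
  6: 2, 5
  7: 5
  8: 4

Step 2: Run BFS/DFS from vertex 1:
  Visited: {1, 2, 3, 5, 6, 4, 7, 8}
  Reached 8 of 8 vertices

Step 3: All 8 vertices reached from vertex 1, so the graph is connected.
Answer: Yes, the graph is connected.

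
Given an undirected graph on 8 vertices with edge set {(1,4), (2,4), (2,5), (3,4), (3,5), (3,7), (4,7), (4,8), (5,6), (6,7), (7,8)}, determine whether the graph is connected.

Step 1: Build adjacency list from edges:
  1: 4
  2: 4, 5
  3: 4, 5, 7
  4: 1, 2, 3, 7, 8
  5: 2, 3, 6
  6: 5, 7
  7: 3, 4, 6, 8
  8: 4, 7

Step 2: Run BFS/DFS from vertex 1:
  Visited: {1, 4, 2, 3, 7, 8, 5, 6}
  Reached 8 of 8 vertices

Step 3: All 8 vertices reached from vertex 1, so the graph is connected.
Answer: Yes, the graph is connected.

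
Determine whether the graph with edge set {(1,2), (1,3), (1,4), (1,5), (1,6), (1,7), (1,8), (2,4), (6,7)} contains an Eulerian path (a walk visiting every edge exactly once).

Step 1: Find the degree of each vertex:
  deg(1) = 7
  deg(2) = 2
  deg(3) = 1
  deg(4) = 2
  deg(5) = 1
  deg(6) = 2
  deg(7) = 2
  deg(8) = 1

Step 2: Count vertices with odd degree:
  Odd-degree vertices: 1, 3, 5, 8 (4 total)

Step 3: Apply Euler's theorem:
  - Eulerian circuit exists iff graph is connected and all vertices have even degree
  - Eulerian path exists iff graph is connected and has 0 or 2 odd-degree vertices

Graph has 4 odd-degree vertices (need 0 or 2).
Neither Eulerian path nor Eulerian circuit exists.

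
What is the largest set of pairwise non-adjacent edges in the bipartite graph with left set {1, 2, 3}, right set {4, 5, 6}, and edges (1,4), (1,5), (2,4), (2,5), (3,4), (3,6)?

Step 1: List the neighbors of each left vertex:
  1: 4, 5
  2: 4, 5
  3: 4, 6

Step 2: Greedily match left vertices, then look for augmenting paths:
  Match 1 -- 4
  Match 2 -- 5
  Match 3 -- 6
  No augmenting path remains.

Step 3: Verify this is maximum:
  Matching size 3 = min(|L|, |R|) = min(3, 3), which is an upper bound, so this matching is maximum.

Maximum matching: {(1,4), (2,5), (3,6)}
Size: 3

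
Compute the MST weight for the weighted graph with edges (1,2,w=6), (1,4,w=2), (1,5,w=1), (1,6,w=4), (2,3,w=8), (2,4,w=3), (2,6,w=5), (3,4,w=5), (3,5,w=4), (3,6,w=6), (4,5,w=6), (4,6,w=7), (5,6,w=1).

Apply Kruskal's algorithm (sort edges by weight, add if no cycle):

Sorted edges by weight:
  (1,5) w=1
  (5,6) w=1
  (1,4) w=2
  (2,4) w=3
  (1,6) w=4
  (3,5) w=4
  (2,6) w=5
  (3,4) w=5
  (1,2) w=6
  (3,6) w=6
  (4,5) w=6
  (4,6) w=7
  (2,3) w=8

Add edge (1,5) w=1 -- no cycle. Running total: 1
Add edge (5,6) w=1 -- no cycle. Running total: 2
Add edge (1,4) w=2 -- no cycle. Running total: 4
Add edge (2,4) w=3 -- no cycle. Running total: 7
Skip edge (1,6) w=4 -- would create cycle
Add edge (3,5) w=4 -- no cycle. Running total: 11

MST edges: (1,5,w=1), (5,6,w=1), (1,4,w=2), (2,4,w=3), (3,5,w=4)
Total MST weight: 1 + 1 + 2 + 3 + 4 = 11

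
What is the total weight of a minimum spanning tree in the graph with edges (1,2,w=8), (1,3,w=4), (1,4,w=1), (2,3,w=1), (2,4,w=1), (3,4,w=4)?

Apply Kruskal's algorithm (sort edges by weight, add if no cycle):

Sorted edges by weight:
  (1,4) w=1
  (2,3) w=1
  (2,4) w=1
  (1,3) w=4
  (3,4) w=4
  (1,2) w=8

Add edge (1,4) w=1 -- no cycle. Running total: 1
Add edge (2,3) w=1 -- no cycle. Running total: 2
Add edge (2,4) w=1 -- no cycle. Running total: 3

MST edges: (1,4,w=1), (2,3,w=1), (2,4,w=1)
Total MST weight: 1 + 1 + 1 = 3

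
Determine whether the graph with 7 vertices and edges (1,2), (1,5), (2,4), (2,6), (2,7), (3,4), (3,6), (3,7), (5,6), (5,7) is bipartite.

Step 1: Attempt 2-coloring using BFS:
  Start at vertex 1, assign color 0
  Color vertex 2 with color 1 (neighbor of 1)
  Color vertex 5 with color 1 (neighbor of 1)
  Color vertex 4 with color 0 (neighbor of 2)
  Color vertex 6 with color 0 (neighbor of 2)
  Color vertex 7 with color 0 (neighbor of 2)
  Color vertex 3 with color 1 (neighbor of 4)

Step 2: 2-coloring succeeded. No conflicts found.
  Set A (color 0): {1, 4, 6, 7}
  Set B (color 1): {2, 3, 5}

The graph is bipartite with partition {1, 4, 6, 7}, {2, 3, 5}.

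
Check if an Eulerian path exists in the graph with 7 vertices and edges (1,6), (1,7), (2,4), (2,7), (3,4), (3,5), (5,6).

Step 1: Find the degree of each vertex:
  deg(1) = 2
  deg(2) = 2
  deg(3) = 2
  deg(4) = 2
  deg(5) = 2
  deg(6) = 2
  deg(7) = 2

Step 2: Count vertices with odd degree:
  All vertices have even degree (0 odd-degree vertices)

Step 3: Apply Euler's theorem:
  - Eulerian circuit exists iff graph is connected and all vertices have even degree
  - Eulerian path exists iff graph is connected and has 0 or 2 odd-degree vertices

Graph is connected with 0 odd-degree vertices.
Both Eulerian circuit and Eulerian path exist.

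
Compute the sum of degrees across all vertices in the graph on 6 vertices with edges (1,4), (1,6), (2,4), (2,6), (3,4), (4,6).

Step 1: Count edges incident to each vertex:
  deg(1) = 2 (neighbors: 4, 6)
  deg(2) = 2 (neighbors: 4, 6)
  deg(3) = 1 (neighbors: 4)
  deg(4) = 4 (neighbors: 1, 2, 3, 6)
  deg(5) = 0 (neighbors: none)
  deg(6) = 3 (neighbors: 1, 2, 4)

Step 2: Sum all degrees:
  2 + 2 + 1 + 4 + 0 + 3 = 12

Verification: sum of degrees = 2 * |E| = 2 * 6 = 12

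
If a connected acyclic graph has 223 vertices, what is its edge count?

A tree on n vertices always has exactly n - 1 edges.
For n = 223: edges = 223 - 1 = 222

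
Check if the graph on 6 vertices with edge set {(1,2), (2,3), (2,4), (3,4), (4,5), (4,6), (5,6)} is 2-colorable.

Step 1: Attempt 2-coloring using BFS:
  Start at vertex 1, assign color 0
  Color vertex 2 with color 1 (neighbor of 1)
  Color vertex 3 with color 0 (neighbor of 2)
  Color vertex 4 with color 0 (neighbor of 2)

Step 2: Conflict found! Vertices 3 and 4 are adjacent but have the same color.
This means the graph contains an odd cycle.

The graph is NOT bipartite.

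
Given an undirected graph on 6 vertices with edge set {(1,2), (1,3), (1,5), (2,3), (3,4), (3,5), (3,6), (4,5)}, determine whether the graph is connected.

Step 1: Build adjacency list from edges:
  1: 2, 3, 5
  2: 1, 3
  3: 1, 2, 4, 5, 6
  4: 3, 5
  5: 1, 3, 4
  6: 3

Step 2: Run BFS/DFS from vertex 1:
  Visited: {1, 2, 3, 5, 4, 6}
  Reached 6 of 6 vertices

Step 3: All 6 vertices reached from vertex 1, so the graph is connected.
Answer: Yes, the graph is connected.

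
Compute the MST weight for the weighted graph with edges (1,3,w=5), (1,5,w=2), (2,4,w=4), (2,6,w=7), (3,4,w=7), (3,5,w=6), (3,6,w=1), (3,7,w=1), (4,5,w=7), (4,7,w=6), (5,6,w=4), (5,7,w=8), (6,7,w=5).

Apply Kruskal's algorithm (sort edges by weight, add if no cycle):

Sorted edges by weight:
  (3,6) w=1
  (3,7) w=1
  (1,5) w=2
  (2,4) w=4
  (5,6) w=4
  (1,3) w=5
  (6,7) w=5
  (3,5) w=6
  (4,7) w=6
  (2,6) w=7
  (3,4) w=7
  (4,5) w=7
  (5,7) w=8

Add edge (3,6) w=1 -- no cycle. Running total: 1
Add edge (3,7) w=1 -- no cycle. Running total: 2
Add edge (1,5) w=2 -- no cycle. Running total: 4
Add edge (2,4) w=4 -- no cycle. Running total: 8
Add edge (5,6) w=4 -- no cycle. Running total: 12
Skip edge (1,3) w=5 -- would create cycle
Skip edge (6,7) w=5 -- would create cycle
Skip edge (3,5) w=6 -- would create cycle
Add edge (4,7) w=6 -- no cycle. Running total: 18

MST edges: (3,6,w=1), (3,7,w=1), (1,5,w=2), (2,4,w=4), (5,6,w=4), (4,7,w=6)
Total MST weight: 1 + 1 + 2 + 4 + 4 + 6 = 18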